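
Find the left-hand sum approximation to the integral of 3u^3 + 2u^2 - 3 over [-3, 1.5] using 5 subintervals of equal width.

Δu = (1.5 − (-3))/5 = 0.9.
Left endpoints: -3, -2.1, -1.2, -0.3, 0.6.
f(-3) = -66, f(-2.1) = -21.963, f(-1.2) = -5.304, f(-0.3) = -2.901, f(0.6) = -1.632.
Sum = Δu · [f(-3) + f(-2.1) + f(-1.2) + f(-0.3) + f(0.6)].
Sum = -88.02.

-88.02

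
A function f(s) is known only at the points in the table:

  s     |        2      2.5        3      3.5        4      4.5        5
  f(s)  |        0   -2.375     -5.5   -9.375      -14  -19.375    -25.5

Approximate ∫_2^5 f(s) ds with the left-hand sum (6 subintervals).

Δs = 0.5.
Sum = 0.5·[0 + (-2.375) + (-5.5) + (-9.375) + (-14) + (-19.375)] = -25.3125.

-25.3125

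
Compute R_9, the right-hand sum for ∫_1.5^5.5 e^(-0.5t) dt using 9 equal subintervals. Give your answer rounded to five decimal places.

Δt = (5.5 − 1.5)/9 = 4/9.
Right endpoints: 35/18, 43/18, 17/6, 59/18, 67/18, 25/6, 83/18, 91/18, 5.5.
f(35/18) ≈ 0.37824, f(43/18) ≈ 0.30287, f(17/6) ≈ 0.24252, f(59/18) ≈ 0.19420, f(67/18) ≈ 0.15550, f(25/6) ≈ 0.12451, f(83/18) ≈ 0.09970, f(91/18) ≈ 0.07984, f(5.5) ≈ 0.06393.
Sum = Δt · [f(35/18) + f(43/18) + f(17/6) + ...].
Sum ≈ 0.72947.

0.72947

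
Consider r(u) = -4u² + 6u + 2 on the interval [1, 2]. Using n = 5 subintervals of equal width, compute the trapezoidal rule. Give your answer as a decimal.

1.64

Δu = (2 − 1)/5 = 0.2.
r(1) = 4, r(1.2) = 3.44, r(1.4) = 2.56, r(1.6) = 1.36, r(1.8) = -0.16, r(2) = -2.
T_5 = (Δu/2)·[r(u_0) + 2r(u_1) + ... + 2r(u_{4}) + r(u_5)].
Sum = 1.64.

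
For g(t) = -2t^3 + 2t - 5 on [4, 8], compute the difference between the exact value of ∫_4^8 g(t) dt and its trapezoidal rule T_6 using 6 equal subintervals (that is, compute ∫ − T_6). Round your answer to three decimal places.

10.667

Exact integral: ∫_4^8 g(t) dt = -1892.
T_6 ≈ -1902.66667.
Error ≈ -1892 − (-1902.66667) ≈ 10.667.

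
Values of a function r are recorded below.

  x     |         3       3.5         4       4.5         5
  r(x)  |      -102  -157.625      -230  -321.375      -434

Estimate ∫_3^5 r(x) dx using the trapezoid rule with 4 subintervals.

Δx = 0.5.
T_4 = (0.5/2)·[(-102) + 2·(-157.625) + 2·(-230) + 2·(-321.375) + (-434)] = -488.5.

-488.5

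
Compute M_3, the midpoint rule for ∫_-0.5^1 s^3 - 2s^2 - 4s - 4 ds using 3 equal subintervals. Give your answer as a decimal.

-7.9765625

Δs = (1 − (-0.5))/3 = 0.5.
Midpoints: -0.25, 0.25, 0.75.
f(-0.25) = -3.140625, f(0.25) = -5.109375, f(0.75) = -7.703125.
Sum = Δs · [f(-0.25) + f(0.25) + f(0.75)].
Sum = -7.9765625.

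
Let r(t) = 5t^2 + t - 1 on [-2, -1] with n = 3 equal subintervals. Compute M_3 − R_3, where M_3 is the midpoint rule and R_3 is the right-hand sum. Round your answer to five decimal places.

M_3 ≈ 9.1203704.
R_3 ≈ 6.9259259.
M_3 − R_3 ≈ 2.19444.

2.19444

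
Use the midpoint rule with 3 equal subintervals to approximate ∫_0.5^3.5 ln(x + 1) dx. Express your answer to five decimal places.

3.17805

Δx = (3.5 − 0.5)/3 = 1.
Midpoints: 1, 2, 3.
f(1) ≈ 0.69315, f(2) ≈ 1.09861, f(3) ≈ 1.38629.
Sum = Δx · [f(1) + f(2) + f(3)].
Sum ≈ 3.17805.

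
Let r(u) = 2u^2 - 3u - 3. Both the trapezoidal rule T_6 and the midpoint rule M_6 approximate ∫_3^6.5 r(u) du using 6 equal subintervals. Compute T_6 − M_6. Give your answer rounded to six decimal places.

0.595486

T_6 ≈ 105.10532407.
M_6 ≈ 104.50983796.
T_6 − M_6 ≈ 0.595486.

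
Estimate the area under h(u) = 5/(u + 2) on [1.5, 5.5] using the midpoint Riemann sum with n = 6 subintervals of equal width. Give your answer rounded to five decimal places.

3.80483

Δu = (5.5 − 1.5)/6 = 2/3.
Midpoints: 11/6, 2.5, 19/6, 23/6, 4.5, 31/6.
h(11/6) = 30/23, h(2.5) = 10/9, h(19/6) = 30/31, h(23/6) = 6/7, h(4.5) = 10/13, h(31/6) = 30/43.
Sum = Δu · [h(11/6) + h(2.5) + h(19/6) + ...].
Sum ≈ 3.80483.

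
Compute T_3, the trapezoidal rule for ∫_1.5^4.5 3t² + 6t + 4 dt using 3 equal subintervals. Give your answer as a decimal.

155.25

Δt = (4.5 − 1.5)/3 = 1.
f(1.5) = 19.75, f(2.5) = 37.75, f(3.5) = 61.75, f(4.5) = 91.75.
T_3 = (Δt/2)·[f(t_0) + 2f(t_1) + 2f(t_2) + f(t_3)].
Sum = 155.25.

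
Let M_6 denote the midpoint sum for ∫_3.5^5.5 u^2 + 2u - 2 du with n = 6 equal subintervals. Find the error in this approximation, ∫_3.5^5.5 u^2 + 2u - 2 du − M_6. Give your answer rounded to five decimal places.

Exact integral: ∫_3.5^5.5 f(u) du ≈ 55.1666667.
M_6 ≈ 55.1481481.
Error ≈ 55.1666667 − 55.1481481 ≈ 0.01852.

0.01852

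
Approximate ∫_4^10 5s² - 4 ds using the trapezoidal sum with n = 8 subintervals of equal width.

Δs = (10 − 4)/8 = 0.75.
f(4) = 76, f(4.75) = 108.8125, f(5.5) = 147.25, f(6.25) = 191.3125, f(7) = 241, f(7.75) = 296.3125, f(8.5) = 357.25, f(9.25) = 423.8125, f(10) = 496.
T_8 = (Δs/2)·[f(s_0) + 2f(s_1) + ... + 2f(s_{7}) + f(s_8)].
Sum = 1538.8125.

1538.8125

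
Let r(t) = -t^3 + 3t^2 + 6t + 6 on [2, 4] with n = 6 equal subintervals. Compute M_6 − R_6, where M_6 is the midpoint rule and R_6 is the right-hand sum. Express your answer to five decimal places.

M_6 ≈ 44.1111111.
R_6 ≈ 42.4444444.
M_6 − R_6 ≈ 1.66667.

1.66667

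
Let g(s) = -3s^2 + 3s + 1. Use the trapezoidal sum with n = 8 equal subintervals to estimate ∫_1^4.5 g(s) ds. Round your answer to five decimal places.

Δs = (4.5 − 1)/8 = 0.4375.
g(1) = 1, g(1.4375) = -0.88671875, g(1.875) = -3.921875, g(2.3125) = -8.10546875, g(2.75) = -13.4375, g(3.1875) = -19.91796875, g(3.625) = -27.546875, g(4.0625) = -36.32421875, g(4.5) = -46.25.
T_8 = (Δs/2)·[g(s_0) + 2g(s_1) + ... + 2g(s_{7}) + g(s_8)].
Sum ≈ -58.08496.

-58.08496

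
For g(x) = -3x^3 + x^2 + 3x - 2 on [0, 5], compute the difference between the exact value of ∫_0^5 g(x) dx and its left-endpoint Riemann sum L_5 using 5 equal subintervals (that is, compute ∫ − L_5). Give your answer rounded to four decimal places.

-149.5833

Exact integral: ∫_0^5 g(x) dx ≈ -399.583333.
L_5 = -250.
Error ≈ -399.583333 − (-250) ≈ -149.5833.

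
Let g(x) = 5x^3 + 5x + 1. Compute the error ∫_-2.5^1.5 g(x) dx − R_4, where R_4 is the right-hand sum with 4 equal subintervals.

-52.5

Exact integral: ∫_-2.5^1.5 g(x) dx = -48.5.
R_4 = 4.
Error = -48.5 − 4 = -52.5.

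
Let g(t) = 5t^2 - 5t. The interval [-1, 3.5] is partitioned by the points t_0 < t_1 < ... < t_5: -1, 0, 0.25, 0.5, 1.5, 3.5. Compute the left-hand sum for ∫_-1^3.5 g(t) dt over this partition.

Subinterval widths: 1, 0.25, 0.25, 1, 2.
Left endpoints: -1, 0, 0.25, 0.5, 1.5.
g(-1) = 10, g(0) = 0, g(0.25) = -0.9375, g(0.5) = -1.25, g(1.5) = 3.75.
Sum = Σ Δt_i · g(t_i).
Sum = 16.015625.

16.015625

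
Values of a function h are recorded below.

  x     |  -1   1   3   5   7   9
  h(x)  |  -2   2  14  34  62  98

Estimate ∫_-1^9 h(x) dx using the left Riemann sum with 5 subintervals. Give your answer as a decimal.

Δx = 2.
Sum = 2·[(-2) + 2 + 14 + 34 + 62] = 220.

220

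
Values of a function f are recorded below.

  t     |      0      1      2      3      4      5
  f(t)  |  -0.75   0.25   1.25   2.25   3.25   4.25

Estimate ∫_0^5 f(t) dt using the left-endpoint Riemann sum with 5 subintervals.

6.25

Δt = 1.
Sum = 1·[(-0.75) + 0.25 + 1.25 + 2.25 + 3.25] = 6.25.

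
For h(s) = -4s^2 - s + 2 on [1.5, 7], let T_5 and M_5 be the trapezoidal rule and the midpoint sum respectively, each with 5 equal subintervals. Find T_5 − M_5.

-6.655

T_5 = -469.645.
M_5 = -462.99.
T_5 − M_5 = -6.655.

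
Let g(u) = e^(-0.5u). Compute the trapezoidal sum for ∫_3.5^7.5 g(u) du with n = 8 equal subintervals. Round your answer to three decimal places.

0.302

Δu = (7.5 − 3.5)/8 = 0.5.
g(3.5) ≈ 0.174, g(4) ≈ 0.135, g(4.5) ≈ 0.105, g(5) ≈ 0.082, g(5.5) ≈ 0.064, g(6) ≈ 0.050, g(6.5) ≈ 0.039, g(7) ≈ 0.030, g(7.5) ≈ 0.024.
T_8 = (Δu/2)·[g(u_0) + 2g(u_1) + ... + 2g(u_{7}) + g(u_8)].
Sum ≈ 0.302.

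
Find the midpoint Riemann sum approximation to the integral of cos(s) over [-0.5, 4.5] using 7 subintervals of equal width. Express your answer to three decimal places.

Δs = (4.5 − (-0.5))/7 = 5/7.
Midpoints: -1/7, 4/7, 9/7, 2, 19/7, 24/7, 29/7.
f(-1/7) ≈ 0.990, f(4/7) ≈ 0.841, f(9/7) ≈ 0.281, f(2) ≈ -0.416, f(19/7) ≈ -0.910, f(24/7) ≈ -0.959, f(29/7) ≈ -0.539.
Sum = Δs · [f(-1/7) + f(4/7) + f(9/7) + ...].
Sum ≈ -0.509.

-0.509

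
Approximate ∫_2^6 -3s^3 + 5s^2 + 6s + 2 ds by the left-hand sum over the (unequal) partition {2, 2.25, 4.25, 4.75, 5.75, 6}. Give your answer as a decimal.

Subinterval widths: 0.25, 2, 0.5, 1, 0.25.
Left endpoints: 2, 2.25, 4.25, 4.75, 5.75.
f(2) = 10, f(2.25) = 6.640625, f(4.25) = -112.484375, f(4.75) = -178.203125, f(5.75) = -368.515625.
Sum = Σ Δs_i · f(s_i).
Sum = -310.79296875.

-310.79296875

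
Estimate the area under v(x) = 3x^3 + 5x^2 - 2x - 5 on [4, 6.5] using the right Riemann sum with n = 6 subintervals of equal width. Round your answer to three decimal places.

1620.811

Δx = (6.5 − 4)/6 = 5/12.
Right endpoints: 53/12, 29/6, 5.25, 17/3, 73/12, 6.5.
v(53/12) = 197089/576, v(29/6) = 440.875, v(5.25) = 556.421875, v(17/3) = 6211/9, v(73/12) = 161903/192, v(6.5) = 1017.125.
Sum = Δx · [v(53/12) + v(29/6) + v(5.25) + ...].
Sum ≈ 1620.811.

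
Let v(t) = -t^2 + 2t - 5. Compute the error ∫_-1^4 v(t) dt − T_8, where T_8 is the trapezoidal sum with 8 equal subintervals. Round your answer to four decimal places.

0.3255

Exact integral: ∫_-1^4 v(t) dt ≈ -31.666667.
T_8 = -31.9921875.
Error ≈ -31.666667 − (-31.9921875) ≈ 0.3255.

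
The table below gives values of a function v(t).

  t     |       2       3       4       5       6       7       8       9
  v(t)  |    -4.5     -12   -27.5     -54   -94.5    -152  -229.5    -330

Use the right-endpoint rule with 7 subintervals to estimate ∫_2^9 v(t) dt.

-899.5

Δt = 1.
Sum = 1·[(-12) + (-27.5) + (-54) + (-94.5) + (-152) + (-229.5) + (-330)] = -899.5.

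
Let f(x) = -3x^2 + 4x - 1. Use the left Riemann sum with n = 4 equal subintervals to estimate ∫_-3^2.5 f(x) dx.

Δx = (2.5 − (-3))/4 = 1.375.
Left endpoints: -3, -1.625, -0.25, 1.125.
f(-3) = -40, f(-1.625) = -15.421875, f(-0.25) = -2.1875, f(1.125) = -0.296875.
Sum = Δx · [f(-3) + f(-1.625) + f(-0.25) + f(1.125)].
Sum = -79.62109375.

-79.62109375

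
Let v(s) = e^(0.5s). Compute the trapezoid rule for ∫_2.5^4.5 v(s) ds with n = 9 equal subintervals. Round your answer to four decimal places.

12.0071

Δs = (4.5 − 2.5)/9 = 2/9.
v(2.5) ≈ 3.4903, v(49/18) ≈ 3.9005, v(53/18) ≈ 4.3589, v(19/6) ≈ 4.8712, v(61/18) ≈ 5.4436, v(65/18) ≈ 6.0834, v(23/6) ≈ 6.7983, v(73/18) ≈ 7.5972, v(77/18) ≈ 8.4900, v(4.5) ≈ 9.4877.
T_9 = (Δs/2)·[v(s_0) + 2v(s_1) + ... + 2v(s_{8}) + v(s_9)].
Sum ≈ 12.0071.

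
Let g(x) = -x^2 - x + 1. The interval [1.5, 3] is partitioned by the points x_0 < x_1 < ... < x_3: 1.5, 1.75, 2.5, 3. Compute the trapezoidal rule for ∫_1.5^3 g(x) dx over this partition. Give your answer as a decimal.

-9.84375

Subinterval widths: 0.25, 0.75, 0.5.
g(1.5) = -2.75, g(1.75) = -3.8125, g(2.5) = -7.75, g(3) = -11.
On each subinterval the trapezoid contributes (Δx_i/2)·[g(x_{i-1}) + g(x_i)].
Sum = -9.84375.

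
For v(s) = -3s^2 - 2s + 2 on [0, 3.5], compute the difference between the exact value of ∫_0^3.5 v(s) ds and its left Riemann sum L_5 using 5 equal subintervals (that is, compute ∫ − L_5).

-14.455

Exact integral: ∫_0^3.5 v(s) ds = -48.125.
L_5 = -33.67.
Error = -48.125 − (-33.67) = -14.455.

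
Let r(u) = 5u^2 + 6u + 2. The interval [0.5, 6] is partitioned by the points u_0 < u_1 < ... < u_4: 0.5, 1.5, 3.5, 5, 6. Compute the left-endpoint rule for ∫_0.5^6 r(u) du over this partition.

Subinterval widths: 1, 2, 1.5, 1.
Left endpoints: 0.5, 1.5, 3.5, 5.
r(0.5) = 6.25, r(1.5) = 22.25, r(3.5) = 84.25, r(5) = 157.
Sum = Σ Δu_i · r(u_i).
Sum = 334.125.

334.125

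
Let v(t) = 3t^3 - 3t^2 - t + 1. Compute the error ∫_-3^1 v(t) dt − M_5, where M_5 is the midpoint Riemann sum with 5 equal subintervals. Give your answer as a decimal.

-2.56

Exact integral: ∫_-3^1 v(t) dt = -80.
M_5 = -77.44.
Error = -80 − (-77.44) = -2.56.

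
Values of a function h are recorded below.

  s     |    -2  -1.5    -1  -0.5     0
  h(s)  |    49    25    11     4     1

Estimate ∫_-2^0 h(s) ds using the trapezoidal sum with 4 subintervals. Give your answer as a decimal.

32.5

Δs = 0.5.
T_4 = (0.5/2)·[49 + 2·25 + 2·11 + 2·4 + 1] = 32.5.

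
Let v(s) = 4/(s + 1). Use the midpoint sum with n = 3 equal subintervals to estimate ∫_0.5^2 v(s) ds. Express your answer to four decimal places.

Δs = (2 − 0.5)/3 = 0.5.
Midpoints: 0.75, 1.25, 1.75.
v(0.75) = 16/7, v(1.25) = 16/9, v(1.75) = 16/11.
Sum = Δs · [v(0.75) + v(1.25) + v(1.75)].
Sum ≈ 2.7590.

2.7590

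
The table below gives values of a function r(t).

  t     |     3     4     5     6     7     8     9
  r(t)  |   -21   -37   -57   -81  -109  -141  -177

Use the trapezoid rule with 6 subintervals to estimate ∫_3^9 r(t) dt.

Δt = 1.
T_6 = (1/2)·[(-21) + 2·(-37) + 2·(-57) + 2·(-81) + 2·(-109) + 2·(-141) + (-177)] = -524.

-524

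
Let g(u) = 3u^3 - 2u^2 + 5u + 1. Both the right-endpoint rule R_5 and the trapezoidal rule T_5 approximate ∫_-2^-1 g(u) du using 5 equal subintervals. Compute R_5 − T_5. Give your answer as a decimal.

R_5 = -19.32.
T_5 = -22.52.
R_5 − T_5 = 3.2.

3.2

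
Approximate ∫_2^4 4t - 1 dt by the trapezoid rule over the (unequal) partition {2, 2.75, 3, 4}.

Subinterval widths: 0.75, 0.25, 1.
f(2) = 7, f(2.75) = 10, f(3) = 11, f(4) = 15.
On each subinterval the trapezoid contributes (Δt_i/2)·[f(t_{i-1}) + f(t_i)].
Sum = 22.

22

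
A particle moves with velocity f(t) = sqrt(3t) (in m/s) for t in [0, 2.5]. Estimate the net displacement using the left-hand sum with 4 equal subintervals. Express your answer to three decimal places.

3.548

Δt = (2.5 − 0)/4 = 0.625.
Left endpoints: 0, 0.625, 1.25, 1.875.
f(0) ≈ 0.000, f(0.625) ≈ 1.369, f(1.25) ≈ 1.936, f(1.875) ≈ 2.372.
Sum = Δt · [f(0) + f(0.625) + f(1.25) + f(1.875)].
Sum ≈ 3.548.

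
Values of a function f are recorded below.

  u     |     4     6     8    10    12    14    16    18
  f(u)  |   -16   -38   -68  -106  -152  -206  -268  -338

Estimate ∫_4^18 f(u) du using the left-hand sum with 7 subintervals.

Δu = 2.
Sum = 2·[(-16) + (-38) + (-68) + (-106) + (-152) + (-206) + (-268)] = -1708.

-1708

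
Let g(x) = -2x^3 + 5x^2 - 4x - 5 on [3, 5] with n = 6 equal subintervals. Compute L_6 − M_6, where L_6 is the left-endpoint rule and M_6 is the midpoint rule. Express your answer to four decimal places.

19.6111

L_6 ≈ -130.703704.
M_6 ≈ -150.314815.
L_6 − M_6 ≈ 19.6111.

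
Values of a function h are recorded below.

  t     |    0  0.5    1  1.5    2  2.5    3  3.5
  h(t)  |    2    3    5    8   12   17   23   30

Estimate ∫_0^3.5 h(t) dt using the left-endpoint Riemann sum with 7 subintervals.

35

Δt = 0.5.
Sum = 0.5·[2 + 3 + 5 + 8 + 12 + 17 + 23] = 35.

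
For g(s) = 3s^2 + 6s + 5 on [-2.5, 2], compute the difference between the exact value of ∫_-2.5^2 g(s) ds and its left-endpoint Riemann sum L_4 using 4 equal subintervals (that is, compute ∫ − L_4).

8.54296875

Exact integral: ∫_-2.5^2 g(s) ds = 39.375.
L_4 = 30.83203125.
Error = 39.375 − 30.83203125 = 8.54296875.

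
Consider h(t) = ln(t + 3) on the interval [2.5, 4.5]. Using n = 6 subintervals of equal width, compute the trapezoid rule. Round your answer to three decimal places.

Δt = (4.5 − 2.5)/6 = 1/3.
h(2.5) ≈ 1.705, h(17/6) ≈ 1.764, h(19/6) ≈ 1.819, h(3.5) ≈ 1.872, h(23/6) ≈ 1.922, h(25/6) ≈ 1.969, h(4.5) ≈ 2.015.
T_6 = (Δt/2)·[h(t_0) + 2h(t_1) + ... + 2h(t_{5}) + h(t_6)].
Sum ≈ 3.735.

3.735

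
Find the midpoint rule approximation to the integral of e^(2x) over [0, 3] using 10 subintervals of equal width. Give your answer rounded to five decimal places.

198.22757

Δx = (3 − 0)/10 = 0.3.
Midpoints: 0.15, 0.45, 0.75, 1.05, 1.35, 1.65, 1.95, 2.25, 2.55, 2.85.
f(0.15) ≈ 1.34986, f(0.45) ≈ 2.45960, f(0.75) ≈ 4.48169, f(1.05) ≈ 8.16617, f(1.35) ≈ 14.87973, f(1.65) ≈ 27.11264, f(1.95) ≈ 49.40245, f(2.25) ≈ 90.01713, f(2.55) ≈ 164.02191, f(2.85) ≈ 298.86740.
Sum = Δx · [f(0.15) + f(0.45) + f(0.75) + ...].
Sum ≈ 198.22757.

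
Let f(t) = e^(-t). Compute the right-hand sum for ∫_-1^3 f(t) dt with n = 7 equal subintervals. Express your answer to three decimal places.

Δt = (3 − (-1))/7 = 4/7.
Right endpoints: -3/7, 1/7, 5/7, 9/7, 13/7, 17/7, 3.
f(-3/7) ≈ 1.535, f(1/7) ≈ 0.867, f(5/7) ≈ 0.490, f(9/7) ≈ 0.276, f(13/7) ≈ 0.156, f(17/7) ≈ 0.088, f(3) ≈ 0.050.
Sum = Δt · [f(-3/7) + f(1/7) + f(5/7) + ...].
Sum ≈ 1.978.

1.978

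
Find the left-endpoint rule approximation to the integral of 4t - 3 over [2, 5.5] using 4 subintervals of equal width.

Δt = (5.5 − 2)/4 = 0.875.
Left endpoints: 2, 2.875, 3.75, 4.625.
f(2) = 5, f(2.875) = 8.5, f(3.75) = 12, f(4.625) = 15.5.
Sum = Δt · [f(2) + f(2.875) + f(3.75) + f(4.625)].
Sum = 35.875.

35.875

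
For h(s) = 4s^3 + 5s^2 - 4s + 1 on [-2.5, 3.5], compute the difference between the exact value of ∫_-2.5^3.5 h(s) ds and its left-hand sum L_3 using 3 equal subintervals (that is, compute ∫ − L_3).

196

Exact integral: ∫_-2.5^3.5 h(s) ds = 202.5.
L_3 = 6.5.
Error = 202.5 − 6.5 = 196.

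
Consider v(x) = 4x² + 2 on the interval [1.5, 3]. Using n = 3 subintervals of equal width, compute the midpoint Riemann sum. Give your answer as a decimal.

34.375

Δx = (3 − 1.5)/3 = 0.5.
Midpoints: 1.75, 2.25, 2.75.
v(1.75) = 14.25, v(2.25) = 22.25, v(2.75) = 32.25.
Sum = Δx · [v(1.75) + v(2.25) + v(2.75)].
Sum = 34.375.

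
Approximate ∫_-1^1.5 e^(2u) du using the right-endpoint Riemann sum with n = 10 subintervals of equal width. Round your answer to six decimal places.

12.675830

Δu = (1.5 − (-1))/10 = 0.25.
Right endpoints: -0.75, -0.5, -0.25, 0, 0.25, 0.5, 0.75, 1, 1.25, 1.5.
f(-0.75) ≈ 0.223130, f(-0.5) ≈ 0.367879, f(-0.25) ≈ 0.606531, f(0) ≈ 1.000000, f(0.25) ≈ 1.648721, f(0.5) ≈ 2.718282, f(0.75) ≈ 4.481689, f(1) ≈ 7.389056, f(1.25) ≈ 12.182494, f(1.5) ≈ 20.085537.
Sum = Δu · [f(-0.75) + f(-0.5) + f(-0.25) + ...].
Sum ≈ 12.675830.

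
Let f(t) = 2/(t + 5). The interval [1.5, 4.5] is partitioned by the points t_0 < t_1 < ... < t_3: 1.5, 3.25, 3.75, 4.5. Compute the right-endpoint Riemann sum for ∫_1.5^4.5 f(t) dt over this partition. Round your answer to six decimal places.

0.696423

Subinterval widths: 1.75, 0.5, 0.75.
Right endpoints: 3.25, 3.75, 4.5.
f(3.25) = 8/33, f(3.75) = 8/35, f(4.5) = 4/19.
Sum = Σ Δt_i · f(t_i).
Sum ≈ 0.696423.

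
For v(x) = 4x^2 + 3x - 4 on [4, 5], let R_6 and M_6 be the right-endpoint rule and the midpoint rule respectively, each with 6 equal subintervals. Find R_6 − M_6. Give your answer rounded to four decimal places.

3.2778

R_6 ≈ 94.101852.
M_6 ≈ 90.824074.
R_6 − M_6 ≈ 3.2778.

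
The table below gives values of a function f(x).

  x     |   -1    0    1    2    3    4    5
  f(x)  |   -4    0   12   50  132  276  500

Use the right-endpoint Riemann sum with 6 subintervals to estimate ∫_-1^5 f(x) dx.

Δx = 1.
Sum = 1·[0 + 12 + 50 + 132 + 276 + 500] = 970.

970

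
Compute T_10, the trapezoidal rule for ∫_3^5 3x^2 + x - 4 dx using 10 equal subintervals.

98.04

Δx = (5 − 3)/10 = 0.2.
f(3) = 26, f(3.2) = 29.92, f(3.4) = 34.08, f(3.6) = 38.48, f(3.8) = 43.12, f(4) = 48, f(4.2) = 53.12, f(4.4) = 58.48, f(4.6) = 64.08, f(4.8) = 69.92, f(5) = 76.
T_10 = (Δx/2)·[f(x_0) + 2f(x_1) + ... + 2f(x_{9}) + f(x_10)].
Sum = 98.04.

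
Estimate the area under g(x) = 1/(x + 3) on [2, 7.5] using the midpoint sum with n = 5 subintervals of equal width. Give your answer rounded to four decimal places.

0.7404

Δx = (7.5 − 2)/5 = 1.1.
Midpoints: 2.55, 3.65, 4.75, 5.85, 6.95.
g(2.55) = 20/111, g(3.65) = 20/133, g(4.75) = 4/31, g(5.85) = 20/177, g(6.95) = 20/199.
Sum = Δx · [g(2.55) + g(3.65) + g(4.75) + g(5.85) + g(6.95)].
Sum ≈ 0.7404.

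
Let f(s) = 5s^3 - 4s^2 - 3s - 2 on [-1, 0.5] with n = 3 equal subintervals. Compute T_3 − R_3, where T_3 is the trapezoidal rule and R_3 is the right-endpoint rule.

T_3 = -5.03125.
R_3 = -4.
T_3 − R_3 = -1.03125.

-1.03125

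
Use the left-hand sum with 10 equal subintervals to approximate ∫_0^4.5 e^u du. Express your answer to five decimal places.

70.48540

Δu = (4.5 − 0)/10 = 0.45.
Left endpoints: 0, 0.45, 0.9, 1.35, 1.8, 2.25, 2.7, 3.15, 3.6, 4.05.
f(0) ≈ 1.00000, f(0.45) ≈ 1.56831, f(0.9) ≈ 2.45960, f(1.35) ≈ 3.85743, f(1.8) ≈ 6.04965, f(2.25) ≈ 9.48774, f(2.7) ≈ 14.87973, f(3.15) ≈ 23.33606, f(3.6) ≈ 36.59823, f(4.05) ≈ 57.39746.
Sum = Δu · [f(0) + f(0.45) + f(0.9) + ...].
Sum ≈ 70.48540.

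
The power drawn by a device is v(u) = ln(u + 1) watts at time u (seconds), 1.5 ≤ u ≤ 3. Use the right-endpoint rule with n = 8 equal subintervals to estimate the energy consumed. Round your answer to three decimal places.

1.798

Δu = (3 − 1.5)/8 = 0.1875.
Right endpoints: 1.6875, 1.875, 2.0625, 2.25, 2.4375, 2.625, 2.8125, 3.
v(1.6875) ≈ 0.989, v(1.875) ≈ 1.056, v(2.0625) ≈ 1.119, v(2.25) ≈ 1.179, v(2.4375) ≈ 1.235, v(2.625) ≈ 1.288, v(2.8125) ≈ 1.338, v(3) ≈ 1.386.
Sum = Δu · [v(1.6875) + v(1.875) + v(2.0625) + ...].
Sum ≈ 1.798.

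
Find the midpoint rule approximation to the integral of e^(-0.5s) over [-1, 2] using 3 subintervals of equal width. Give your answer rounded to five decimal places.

Δs = (2 − (-1))/3 = 1.
Midpoints: -0.5, 0.5, 1.5.
f(-0.5) ≈ 1.28403, f(0.5) ≈ 0.77880, f(1.5) ≈ 0.47237.
Sum = Δs · [f(-0.5) + f(0.5) + f(1.5)].
Sum ≈ 2.53519.

2.53519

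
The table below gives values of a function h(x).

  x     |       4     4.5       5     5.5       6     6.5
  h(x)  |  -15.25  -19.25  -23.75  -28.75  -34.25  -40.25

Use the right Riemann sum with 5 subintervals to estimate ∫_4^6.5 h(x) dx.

-73.125

Δx = 0.5.
Sum = 0.5·[(-19.25) + (-23.75) + (-28.75) + (-34.25) + (-40.25)] = -73.125.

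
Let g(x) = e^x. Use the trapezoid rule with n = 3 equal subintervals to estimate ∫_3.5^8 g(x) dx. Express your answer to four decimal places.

3480.8873

Δx = (8 − 3.5)/3 = 1.5.
g(3.5) ≈ 33.1155, g(5) ≈ 148.4132, g(6.5) ≈ 665.1416, g(8) ≈ 2980.9580.
T_3 = (Δx/2)·[g(x_0) + 2g(x_1) + 2g(x_2) + g(x_3)].
Sum ≈ 3480.8873.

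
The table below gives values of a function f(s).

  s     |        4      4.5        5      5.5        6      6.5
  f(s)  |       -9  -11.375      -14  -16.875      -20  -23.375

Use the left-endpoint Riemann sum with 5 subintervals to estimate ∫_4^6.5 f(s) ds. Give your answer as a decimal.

Δs = 0.5.
Sum = 0.5·[(-9) + (-11.375) + (-14) + (-16.875) + (-20)] = -35.625.

-35.625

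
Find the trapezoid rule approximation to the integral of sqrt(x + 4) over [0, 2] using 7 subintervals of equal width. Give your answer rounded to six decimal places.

Δx = (2 − 0)/7 = 2/7.
f(0) ≈ 2.000000, f(2/7) ≈ 2.070197, f(4/7) ≈ 2.138090, f(6/7) ≈ 2.203893, f(8/7) ≈ 2.267787, f(10/7) ≈ 2.329929, f(12/7) ≈ 2.390457, f(2) ≈ 2.449490.
T_7 = (Δx/2)·[f(x_0) + 2f(x_1) + ... + 2f(x_{6}) + f(x_7)].
Sum ≈ 4.464314.

4.464314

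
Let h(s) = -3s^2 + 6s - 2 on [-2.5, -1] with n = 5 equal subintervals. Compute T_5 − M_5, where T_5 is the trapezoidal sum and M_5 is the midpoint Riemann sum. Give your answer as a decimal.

T_5 = -33.4425.
M_5 = -33.34125.
T_5 − M_5 = -0.10125.

-0.10125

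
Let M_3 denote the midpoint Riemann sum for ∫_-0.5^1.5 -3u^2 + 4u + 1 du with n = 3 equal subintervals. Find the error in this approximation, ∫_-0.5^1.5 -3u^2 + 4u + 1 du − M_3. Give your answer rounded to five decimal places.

-0.22222

Exact integral: ∫_-0.5^1.5 f(u) du = 2.5.
M_3 ≈ 2.7222222.
Error ≈ 2.5 − 2.7222222 ≈ -0.22222.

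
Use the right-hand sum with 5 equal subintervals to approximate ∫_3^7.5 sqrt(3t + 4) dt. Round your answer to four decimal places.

Δt = (7.5 − 3)/5 = 0.9.
Right endpoints: 3.9, 4.8, 5.7, 6.6, 7.5.
f(3.9) ≈ 3.9623, f(4.8) ≈ 4.2895, f(5.7) ≈ 4.5935, f(6.6) ≈ 4.8785, f(7.5) ≈ 5.1478.
Sum = Δt · [f(3.9) + f(4.8) + f(5.7) + f(6.6) + f(7.5)].
Sum ≈ 20.5845.

20.5845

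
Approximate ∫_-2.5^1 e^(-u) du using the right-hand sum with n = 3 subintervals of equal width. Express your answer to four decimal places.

6.2334

Δu = (1 − (-2.5))/3 = 7/6.
Right endpoints: -4/3, -1/6, 1.
f(-4/3) ≈ 3.7937, f(-1/6) ≈ 1.1814, f(1) ≈ 0.3679.
Sum = Δu · [f(-4/3) + f(-1/6) + f(1)].
Sum ≈ 6.2334.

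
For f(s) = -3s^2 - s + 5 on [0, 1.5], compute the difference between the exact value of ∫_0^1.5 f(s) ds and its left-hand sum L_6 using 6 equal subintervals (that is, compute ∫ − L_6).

Exact integral: ∫_0^1.5 f(s) ds = 3.
L_6 = 3.984375.
Error = 3 − 3.984375 = -0.984375.

-0.984375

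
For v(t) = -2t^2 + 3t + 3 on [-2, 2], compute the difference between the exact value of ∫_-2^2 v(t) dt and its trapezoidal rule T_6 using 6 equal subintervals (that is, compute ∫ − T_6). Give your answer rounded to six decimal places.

0.592593

Exact integral: ∫_-2^2 v(t) dt ≈ 1.33333333.
T_6 ≈ 0.74074074.
Error ≈ 1.33333333 − 0.74074074 ≈ 0.592593.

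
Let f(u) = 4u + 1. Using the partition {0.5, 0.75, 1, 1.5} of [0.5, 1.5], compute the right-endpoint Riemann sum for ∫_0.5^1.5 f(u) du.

5.75

Subinterval widths: 0.25, 0.25, 0.5.
Right endpoints: 0.75, 1, 1.5.
f(0.75) = 4, f(1) = 5, f(1.5) = 7.
Sum = Σ Δu_i · f(u_i).
Sum = 5.75.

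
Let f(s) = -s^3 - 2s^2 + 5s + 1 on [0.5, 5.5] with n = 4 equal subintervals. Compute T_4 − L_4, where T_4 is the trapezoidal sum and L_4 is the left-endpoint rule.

-125.78125

T_4 = -273.90625.
L_4 = -148.125.
T_4 − L_4 = -125.78125.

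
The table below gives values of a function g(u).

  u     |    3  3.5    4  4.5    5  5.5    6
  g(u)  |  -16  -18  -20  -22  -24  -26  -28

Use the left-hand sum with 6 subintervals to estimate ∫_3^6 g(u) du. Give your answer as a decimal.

-63

Δu = 0.5.
Sum = 0.5·[(-16) + (-18) + (-20) + (-22) + (-24) + (-26)] = -63.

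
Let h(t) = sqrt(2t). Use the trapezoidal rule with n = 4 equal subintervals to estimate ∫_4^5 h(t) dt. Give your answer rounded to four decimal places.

2.9983

Δt = (5 − 4)/4 = 0.25.
h(4) ≈ 2.8284, h(4.25) ≈ 2.9155, h(4.5) ≈ 3.0000, h(4.75) ≈ 3.0822, h(5) ≈ 3.1623.
T_4 = (Δt/2)·[h(t_0) + 2h(t_1) + 2h(t_2) + 2h(t_3) + h(t_4)].
Sum ≈ 2.9983.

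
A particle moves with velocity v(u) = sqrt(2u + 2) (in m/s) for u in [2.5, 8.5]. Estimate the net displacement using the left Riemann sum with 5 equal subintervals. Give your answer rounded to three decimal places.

Δu = (8.5 − 2.5)/5 = 1.2.
Left endpoints: 2.5, 3.7, 4.9, 6.1, 7.3.
v(2.5) ≈ 2.646, v(3.7) ≈ 3.066, v(4.9) ≈ 3.435, v(6.1) ≈ 3.768, v(7.3) ≈ 4.074.
Sum = Δu · [v(2.5) + v(3.7) + v(4.9) + v(6.1) + v(7.3)].
Sum ≈ 20.387.

20.387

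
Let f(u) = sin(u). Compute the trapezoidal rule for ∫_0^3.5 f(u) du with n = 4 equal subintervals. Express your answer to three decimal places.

Δu = (3.5 − 0)/4 = 0.875.
f(0) ≈ 0.000, f(0.875) ≈ 0.768, f(1.75) ≈ 0.984, f(2.625) ≈ 0.494, f(3.5) ≈ -0.351.
T_4 = (Δu/2)·[f(u_0) + 2f(u_1) + 2f(u_2) + 2f(u_3) + f(u_4)].
Sum ≈ 1.811.

1.811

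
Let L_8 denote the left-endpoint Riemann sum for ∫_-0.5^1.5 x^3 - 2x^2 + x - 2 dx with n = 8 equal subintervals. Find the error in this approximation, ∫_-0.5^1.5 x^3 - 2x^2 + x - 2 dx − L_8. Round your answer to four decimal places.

0.1979

Exact integral: ∫_-0.5^1.5 f(x) dx ≈ -4.083333.
L_8 = -4.28125.
Error ≈ -4.083333 − (-4.28125) ≈ 0.1979.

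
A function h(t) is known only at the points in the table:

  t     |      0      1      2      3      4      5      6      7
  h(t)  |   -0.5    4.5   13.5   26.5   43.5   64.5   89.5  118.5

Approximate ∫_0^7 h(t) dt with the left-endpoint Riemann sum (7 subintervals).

Δt = 1.
Sum = 1·[(-0.5) + 4.5 + 13.5 + 26.5 + 43.5 + 64.5 + 89.5] = 241.5.

241.5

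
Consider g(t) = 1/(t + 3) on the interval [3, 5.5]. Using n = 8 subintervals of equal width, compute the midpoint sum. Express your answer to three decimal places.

0.348

Δt = (5.5 − 3)/8 = 0.3125.
Midpoints: 3.15625, 3.46875, 3.78125, 4.09375, 4.40625, 4.71875, 5.03125, 5.34375.
g(3.15625) = 32/197, g(3.46875) = 32/207, g(3.78125) = 32/217, g(4.09375) = 32/227, g(4.40625) = 32/237, g(4.71875) = 32/247, g(5.03125) = 32/257, g(5.34375) = 32/267.
Sum = Δt · [g(3.15625) + g(3.46875) + g(3.78125) + ...].
Sum ≈ 0.348.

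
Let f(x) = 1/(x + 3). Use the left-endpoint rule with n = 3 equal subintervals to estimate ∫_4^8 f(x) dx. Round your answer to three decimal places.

Δx = (8 − 4)/3 = 4/3.
Left endpoints: 4, 16/3, 20/3.
f(4) = 1/7, f(16/3) = 0.12, f(20/3) = 3/29.
Sum = Δx · [f(4) + f(16/3) + f(20/3)].
Sum ≈ 0.488.

0.488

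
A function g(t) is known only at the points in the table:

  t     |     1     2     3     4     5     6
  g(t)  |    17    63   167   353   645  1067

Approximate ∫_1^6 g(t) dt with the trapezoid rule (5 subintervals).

1770

Δt = 1.
T_5 = (1/2)·[17 + 2·63 + 2·167 + 2·353 + 2·645 + 1067] = 1770.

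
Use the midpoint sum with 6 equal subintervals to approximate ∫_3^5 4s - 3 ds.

Δs = (5 − 3)/6 = 1/3.
Midpoints: 19/6, 3.5, 23/6, 25/6, 4.5, 29/6.
f(19/6) = 29/3, f(3.5) = 11, f(23/6) = 37/3, f(25/6) = 41/3, f(4.5) = 15, f(29/6) = 49/3.
Sum = Δs · [f(19/6) + f(3.5) + f(23/6) + ...].
Sum = 26.

26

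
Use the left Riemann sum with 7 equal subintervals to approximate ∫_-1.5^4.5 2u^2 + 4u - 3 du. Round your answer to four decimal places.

Δu = (4.5 − (-1.5))/7 = 6/7.
Left endpoints: -1.5, -9/14, 3/14, 15/14, 27/14, 39/14, 51/14.
f(-1.5) = -4.5, f(-9/14) = -465/98, f(3/14) = -201/98, f(15/14) = 351/98, f(27/14) = 1191/98, f(39/14) = 2319/98, f(51/14) = 3735/98.
Sum = Δu · [f(-1.5) + f(-9/14) + f(3/14) + ...].
Sum ≈ 56.7551.

56.7551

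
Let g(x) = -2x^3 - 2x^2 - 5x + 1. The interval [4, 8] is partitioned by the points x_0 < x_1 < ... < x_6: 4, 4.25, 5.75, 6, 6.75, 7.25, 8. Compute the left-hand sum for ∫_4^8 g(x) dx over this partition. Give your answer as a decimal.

Subinterval widths: 0.25, 1.5, 0.25, 0.75, 0.5, 0.75.
Left endpoints: 4, 4.25, 5.75, 6, 6.75, 7.25.
g(4) = -179, g(4.25) = -209.90625, g(5.75) = -474.09375, g(6) = -533, g(6.75) = -738.96875, g(7.25) = -902.53125.
Sum = Σ Δx_i · g(x_i).
Sum = -1924.265625.

-1924.265625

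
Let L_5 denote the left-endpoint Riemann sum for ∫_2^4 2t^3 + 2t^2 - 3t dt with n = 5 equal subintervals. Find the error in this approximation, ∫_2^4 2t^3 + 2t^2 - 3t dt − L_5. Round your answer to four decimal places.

24.9333

Exact integral: ∫_2^4 f(t) dt ≈ 139.333333.
L_5 = 114.4.
Error ≈ 139.333333 − 114.4 ≈ 24.9333.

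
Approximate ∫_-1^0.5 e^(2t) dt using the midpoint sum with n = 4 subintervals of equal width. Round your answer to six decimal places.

Δt = (0.5 − (-1))/4 = 0.375.
Midpoints: -0.8125, -0.4375, -0.0625, 0.3125.
f(-0.8125) ≈ 0.196912, f(-0.4375) ≈ 0.416862, f(-0.0625) ≈ 0.882497, f(0.3125) ≈ 1.868246.
Sum = Δt · [f(-0.8125) + f(-0.4375) + f(-0.0625) + f(0.3125)].
Sum ≈ 1.261694.

1.261694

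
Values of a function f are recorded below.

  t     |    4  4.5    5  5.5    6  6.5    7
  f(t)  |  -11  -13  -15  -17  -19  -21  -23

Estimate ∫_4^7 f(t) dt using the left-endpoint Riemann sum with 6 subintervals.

-48

Δt = 0.5.
Sum = 0.5·[(-11) + (-13) + (-15) + (-17) + (-19) + (-21)] = -48.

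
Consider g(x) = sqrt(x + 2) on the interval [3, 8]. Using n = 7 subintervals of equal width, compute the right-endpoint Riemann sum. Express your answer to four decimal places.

Δx = (8 − 3)/7 = 5/7.
Right endpoints: 26/7, 31/7, 36/7, 41/7, 46/7, 51/7, 8.
g(26/7) ≈ 2.3905, g(31/7) ≈ 2.5355, g(36/7) ≈ 2.6726, g(41/7) ≈ 2.8031, g(46/7) ≈ 2.9277, g(51/7) ≈ 3.0472, g(8) ≈ 3.1623.
Sum = Δx · [g(26/7) + g(31/7) + g(36/7) + ...].
Sum ≈ 13.9563.

13.9563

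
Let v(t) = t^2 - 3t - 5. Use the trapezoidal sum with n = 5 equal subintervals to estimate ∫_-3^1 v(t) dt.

Δt = (1 − (-3))/5 = 0.8.
v(-3) = 13, v(-2.2) = 6.44, v(-1.4) = 1.16, v(-0.6) = -2.84, v(0.2) = -5.56, v(1) = -7.
T_5 = (Δt/2)·[v(t_0) + 2v(t_1) + ... + 2v(t_{4}) + v(t_5)].
Sum = 1.76.

1.76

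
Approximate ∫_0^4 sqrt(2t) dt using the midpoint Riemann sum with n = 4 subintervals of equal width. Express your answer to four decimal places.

7.6139

Δt = (4 − 0)/4 = 1.
Midpoints: 0.5, 1.5, 2.5, 3.5.
f(0.5) ≈ 1.0000, f(1.5) ≈ 1.7321, f(2.5) ≈ 2.2361, f(3.5) ≈ 2.6458.
Sum = Δt · [f(0.5) + f(1.5) + f(2.5) + f(3.5)].
Sum ≈ 7.6139.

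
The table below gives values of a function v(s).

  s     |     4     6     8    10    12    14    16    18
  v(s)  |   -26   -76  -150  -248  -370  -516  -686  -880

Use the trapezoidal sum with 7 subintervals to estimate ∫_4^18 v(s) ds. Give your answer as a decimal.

-4998

Δs = 2.
T_7 = (2/2)·[(-26) + 2·(-76) + 2·(-150) + 2·(-248) + 2·(-370) + 2·(-516) + 2·(-686) + (-880)] = -4998.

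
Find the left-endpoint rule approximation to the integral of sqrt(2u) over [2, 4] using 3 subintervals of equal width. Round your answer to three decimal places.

Δu = (4 − 2)/3 = 2/3.
Left endpoints: 2, 8/3, 10/3.
f(2) ≈ 2.000, f(8/3) ≈ 2.309, f(10/3) ≈ 2.582.
Sum = Δu · [f(2) + f(8/3) + f(10/3)].
Sum ≈ 4.594.

4.594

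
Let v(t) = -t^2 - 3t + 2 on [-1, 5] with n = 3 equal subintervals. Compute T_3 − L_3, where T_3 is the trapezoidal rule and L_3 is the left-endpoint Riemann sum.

T_3 = -70.
L_3 = -28.
T_3 − L_3 = -42.

-42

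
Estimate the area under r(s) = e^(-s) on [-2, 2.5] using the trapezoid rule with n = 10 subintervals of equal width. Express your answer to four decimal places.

7.4299

Δs = (2.5 − (-2))/10 = 0.45.
r(-2) ≈ 7.3891, r(-1.55) ≈ 4.7115, r(-1.1) ≈ 3.0042, r(-0.65) ≈ 1.9155, r(-0.2) ≈ 1.2214, r(0.25) ≈ 0.7788, r(0.7) ≈ 0.4966, r(1.15) ≈ 0.3166, r(1.6) ≈ 0.2019, r(2.05) ≈ 0.1287, r(2.5) ≈ 0.0821.
T_10 = (Δs/2)·[r(s_0) + 2r(s_1) + ... + 2r(s_{9}) + r(s_10)].
Sum ≈ 7.4299.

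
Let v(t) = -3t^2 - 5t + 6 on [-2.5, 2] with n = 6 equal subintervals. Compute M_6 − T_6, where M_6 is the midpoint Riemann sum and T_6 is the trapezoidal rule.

M_6 = 9.6328125.
T_6 = 7.734375.
M_6 − T_6 = 1.8984375.

1.8984375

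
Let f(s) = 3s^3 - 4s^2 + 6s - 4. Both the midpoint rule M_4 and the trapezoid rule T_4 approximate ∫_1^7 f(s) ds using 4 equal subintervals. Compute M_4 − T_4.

M_4 = 1428.
T_4 = 1536.
M_4 − T_4 = -108.

-108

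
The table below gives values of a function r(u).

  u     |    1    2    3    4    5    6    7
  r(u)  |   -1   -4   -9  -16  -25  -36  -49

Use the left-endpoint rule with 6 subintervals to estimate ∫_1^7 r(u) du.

Δu = 1.
Sum = 1·[(-1) + (-4) + (-9) + (-16) + (-25) + (-36)] = -91.

-91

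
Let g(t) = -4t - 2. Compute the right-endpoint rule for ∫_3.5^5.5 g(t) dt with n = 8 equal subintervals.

Δt = (5.5 − 3.5)/8 = 0.25.
Right endpoints: 3.75, 4, 4.25, 4.5, 4.75, 5, 5.25, 5.5.
g(3.75) = -17, g(4) = -18, g(4.25) = -19, g(4.5) = -20, g(4.75) = -21, g(5) = -22, g(5.25) = -23, g(5.5) = -24.
Sum = Δt · [g(3.75) + g(4) + g(4.25) + ...].
Sum = -41.

-41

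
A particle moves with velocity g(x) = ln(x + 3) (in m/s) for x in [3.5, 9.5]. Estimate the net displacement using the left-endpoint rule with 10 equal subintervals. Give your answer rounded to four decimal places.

Δx = (9.5 − 3.5)/10 = 0.6.
Left endpoints: 3.5, 4.1, 4.7, 5.3, 5.9, 6.5, 7.1, 7.7, 8.3, 8.9.
g(3.5) ≈ 1.8718, g(4.1) ≈ 1.9601, g(4.7) ≈ 2.0412, g(5.3) ≈ 2.1163, g(5.9) ≈ 2.1861, g(6.5) ≈ 2.2513, g(7.1) ≈ 2.3125, g(7.7) ≈ 2.3702, g(8.3) ≈ 2.4248, g(8.9) ≈ 2.4765.
Sum = Δx · [g(3.5) + g(4.1) + g(4.7) + ...].
Sum ≈ 13.2065.

13.2065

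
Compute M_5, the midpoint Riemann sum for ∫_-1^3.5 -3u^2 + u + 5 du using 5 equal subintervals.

Δu = (3.5 − (-1))/5 = 0.9.
Midpoints: -0.55, 0.35, 1.25, 2.15, 3.05.
f(-0.55) = 3.5425, f(0.35) = 4.9825, f(1.25) = 1.5625, f(2.15) = -6.7175, f(3.05) = -19.8575.
Sum = Δu · [f(-0.55) + f(0.35) + f(1.25) + f(2.15) + f(3.05)].
Sum = -14.83875.

-14.83875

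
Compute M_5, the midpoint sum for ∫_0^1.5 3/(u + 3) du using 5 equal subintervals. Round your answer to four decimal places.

1.2157

Δu = (1.5 − 0)/5 = 0.3.
Midpoints: 0.15, 0.45, 0.75, 1.05, 1.35.
f(0.15) = 20/21, f(0.45) = 20/23, f(0.75) = 0.8, f(1.05) = 20/27, f(1.35) = 20/29.
Sum = Δu · [f(0.15) + f(0.45) + f(0.75) + f(1.05) + f(1.35)].
Sum ≈ 1.2157.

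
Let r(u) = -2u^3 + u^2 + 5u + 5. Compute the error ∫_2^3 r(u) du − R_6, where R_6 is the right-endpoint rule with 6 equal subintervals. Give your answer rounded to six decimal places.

2.398148

Exact integral: ∫_2^3 r(u) du ≈ -8.66666667.
R_6 ≈ -11.06481481.
Error ≈ -8.66666667 − (-11.06481481) ≈ 2.398148.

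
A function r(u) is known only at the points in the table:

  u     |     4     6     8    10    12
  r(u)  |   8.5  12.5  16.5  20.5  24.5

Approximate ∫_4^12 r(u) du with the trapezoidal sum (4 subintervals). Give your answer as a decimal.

132

Δu = 2.
T_4 = (2/2)·[8.5 + 2·12.5 + 2·16.5 + 2·20.5 + 24.5] = 132.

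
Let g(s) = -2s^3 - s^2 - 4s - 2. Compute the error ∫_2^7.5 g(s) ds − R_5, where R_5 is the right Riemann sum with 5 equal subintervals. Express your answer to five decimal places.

528.82042

Exact integral: ∫_2^7.5 g(s) ds ≈ -1827.4895833.
R_5 = -2356.31.
Error ≈ -1827.4895833 − (-2356.31) ≈ 528.82042.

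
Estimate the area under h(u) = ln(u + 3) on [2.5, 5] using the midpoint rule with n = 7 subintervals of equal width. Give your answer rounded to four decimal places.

Δu = (5 − 2.5)/7 = 5/14.
Midpoints: 75/28, 85/28, 95/28, 3.75, 115/28, 125/28, 135/28.
h(75/28) ≈ 1.7367, h(85/28) ≈ 1.7977, h(95/28) ≈ 1.8552, h(3.75) ≈ 1.9095, h(115/28) ≈ 1.9611, h(125/28) ≈ 2.0101, h(135/28) ≈ 2.0569.
Sum = Δu · [h(75/28) + h(85/28) + h(95/28) + ...].
Sum ≈ 4.7597.

4.7597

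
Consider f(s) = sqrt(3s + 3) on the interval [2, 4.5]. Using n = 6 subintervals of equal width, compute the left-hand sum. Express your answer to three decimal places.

8.671

Δs = (4.5 − 2)/6 = 5/12.
Left endpoints: 2, 29/12, 17/6, 3.25, 11/3, 49/12.
f(2) ≈ 3.000, f(29/12) ≈ 3.202, f(17/6) ≈ 3.391, f(3.25) ≈ 3.571, f(11/3) ≈ 3.742, f(49/12) ≈ 3.905.
Sum = Δs · [f(2) + f(29/12) + f(17/6) + ...].
Sum ≈ 8.671.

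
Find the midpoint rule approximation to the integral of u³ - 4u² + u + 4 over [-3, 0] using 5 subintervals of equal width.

Δu = (0 − (-3))/5 = 0.6.
Midpoints: -2.7, -2.1, -1.5, -0.9, -0.3.
f(-2.7) = -47.543, f(-2.1) = -25.001, f(-1.5) = -9.875, f(-0.9) = -0.869, f(-0.3) = 3.313.
Sum = Δu · [f(-2.7) + f(-2.1) + f(-1.5) + f(-0.9) + f(-0.3)].
Sum = -47.985.

-47.985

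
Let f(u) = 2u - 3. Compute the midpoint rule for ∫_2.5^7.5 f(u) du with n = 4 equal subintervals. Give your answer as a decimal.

Δu = (7.5 − 2.5)/4 = 1.25.
Midpoints: 3.125, 4.375, 5.625, 6.875.
f(3.125) = 3.25, f(4.375) = 5.75, f(5.625) = 8.25, f(6.875) = 10.75.
Sum = Δu · [f(3.125) + f(4.375) + f(5.625) + f(6.875)].
Sum = 35.

35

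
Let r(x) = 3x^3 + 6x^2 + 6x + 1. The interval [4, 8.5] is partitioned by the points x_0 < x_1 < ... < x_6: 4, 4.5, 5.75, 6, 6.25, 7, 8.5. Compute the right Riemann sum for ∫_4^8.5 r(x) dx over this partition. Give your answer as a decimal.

6209.578125

Subinterval widths: 0.5, 1.25, 0.25, 0.25, 0.75, 1.5.
Right endpoints: 4.5, 5.75, 6, 6.25, 7, 8.5.
r(4.5) = 422.875, r(5.75) = 804.203125, r(6) = 901, r(6.25) = 1005.296875, r(7) = 1366, r(8.5) = 2327.875.
Sum = Σ Δx_i · r(x_i).
Sum = 6209.578125.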